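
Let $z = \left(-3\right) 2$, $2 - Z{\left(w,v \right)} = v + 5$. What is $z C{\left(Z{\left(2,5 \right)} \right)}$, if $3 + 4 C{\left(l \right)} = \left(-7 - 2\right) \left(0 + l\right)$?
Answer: $- \frac{207}{2} \approx -103.5$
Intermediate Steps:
$Z{\left(w,v \right)} = -3 - v$ ($Z{\left(w,v \right)} = 2 - \left(v + 5\right) = 2 - \left(5 + v\right) = -3 - v$)
$C{\left(l \right)} = - \frac{3}{4} - \frac{9 l}{4}$ ($C{\left(l \right)} = - \frac{3}{4} + \frac{\left(-7 - 2\right) \left(0 + l\right)}{4} = - \frac{3}{4} + \frac{\left(-9\right) l}{4} = - \frac{3}{4} - \frac{9 l}{4}$)
$z = -6$
$z C{\left(Z{\left(2,5 \right)} \right)} = - 6 \left(- \frac{3}{4} - \frac{9 \left(-3 - 5\right)}{4}\right) = - 6 \left(- \frac{3}{4} - -18\right) = - 6 \left(- \frac{3}{4} + 18\right) = \left(-6\right) \frac{69}{4} = - \frac{207}{2}$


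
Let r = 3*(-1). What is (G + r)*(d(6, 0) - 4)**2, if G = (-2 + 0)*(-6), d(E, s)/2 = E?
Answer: 576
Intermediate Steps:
d(E, s) = 2*E
r = -3
G = 12 (G = -2*(-6) = 12)
(G + r)*(d(6, 0) - 4)**2 = (12 - 3)*(2*6 - 4)**2 = 9*(12 - 4)**2 = 9*8**2 = 9*64 = 576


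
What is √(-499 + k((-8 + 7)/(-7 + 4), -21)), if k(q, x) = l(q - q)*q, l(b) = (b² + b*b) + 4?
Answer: I*√4479/3 ≈ 22.308*I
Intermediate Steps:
l(b) = 4 + 2*b² (l(b) = (b² + b²) + 4 = 2*b² + 4 = 4 + 2*b²)
k(q, x) = 4*q (k(q, x) = (4 + 2*(q - q)²)*q = (4 + 2*0²)*q = (4 + 2*0)*q = (4 + 0)*q = 4*q)
√(-499 + k((-8 + 7)/(-7 + 4), -21)) = √(-499 + 4*((-8 + 7)/(-7 + 4))) = √(-499 + 4*(-1/(-3))) = √(-499 + 4*(-1*(-⅓))) = √(-499 + 4*(⅓)) = √(-499 + 4/3) = √(-1493/3) = I*√4479/3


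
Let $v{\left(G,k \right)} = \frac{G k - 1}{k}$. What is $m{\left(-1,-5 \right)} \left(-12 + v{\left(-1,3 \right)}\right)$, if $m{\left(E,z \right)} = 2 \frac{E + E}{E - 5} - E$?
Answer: $- \frac{200}{9} \approx -22.222$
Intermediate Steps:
$m{\left(E,z \right)} = - E + \frac{4 E}{-5 + E}$ ($m{\left(E,z \right)} = 2 \frac{2 E}{-5 + E} - E = \frac{4 E}{-5 + E} - E = - E + \frac{4 E}{-5 + E}$)
$v{\left(G,k \right)} = \frac{-1 + G k}{k}$
$m{\left(-1,-5 \right)} \left(-12 + v{\left(-1,3 \right)}\right) = - \frac{9 - -1}{-5 - 1} \left(-12 - \frac{4}{3}\right) = - \frac{9 + 1}{-6} \left(-12 - \frac{4}{3}\right) = \left(-1\right) \left(- \frac{1}{6}\right) 10 \left(-12 - \frac{4}{3}\right) = \frac{5 \left(-12 - \frac{4}{3}\right)}{3} = \frac{5}{3} \left(- \frac{40}{3}\right) = - \frac{200}{9}$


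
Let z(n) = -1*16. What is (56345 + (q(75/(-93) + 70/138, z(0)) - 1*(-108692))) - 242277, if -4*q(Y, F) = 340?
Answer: -77325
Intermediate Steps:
z(n) = -16
q(Y, F) = -85 (q(Y, F) = -¼*340 = -85)
(56345 + (q(75/(-93) + 70/138, z(0)) - 1*(-108692))) - 242277 = (56345 + (-85 - 1*(-108692))) - 242277 = (56345 + (-85 + 108692)) - 242277 = (56345 + 108607) - 242277 = 164952 - 242277 = -77325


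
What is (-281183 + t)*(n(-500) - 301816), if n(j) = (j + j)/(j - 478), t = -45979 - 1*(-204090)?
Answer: 6054630584576/163 ≈ 3.7145e+10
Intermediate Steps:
t = 158111 (t = -45979 + 204090 = 158111)
n(j) = 2*j/(-478 + j) (n(j) = (2*j)/(-478 + j) = 2*j/(-478 + j))
(-281183 + t)*(n(-500) - 301816) = (-281183 + 158111)*(2*(-500)/(-478 - 500) - 301816) = -123072*(2*(-500)/(-978) - 301816) = -123072*(2*(-500)*(-1/978) - 301816) = -123072*(500/489 - 301816) = -123072*(-147587524/489) = 6054630584576/163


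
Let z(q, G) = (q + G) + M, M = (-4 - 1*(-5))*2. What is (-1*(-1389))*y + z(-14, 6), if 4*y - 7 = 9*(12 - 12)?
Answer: 9699/4 ≈ 2424.8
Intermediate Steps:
M = 2 (M = (-4 + 5)*2 = 1*2 = 2)
y = 7/4 (y = 7/4 + (9*(12 - 12))/4 = 7/4 + (9*0)/4 = 7/4 + (1/4)*0 = 7/4 + 0 = 7/4 ≈ 1.7500)
z(q, G) = 2 + G + q (z(q, G) = (q + G) + 2 = (G + q) + 2 = 2 + G + q)
(-1*(-1389))*y + z(-14, 6) = -1*(-1389)*(7/4) + (2 + 6 - 14) = 1389*(7/4) - 6 = 9723/4 - 6 = 9699/4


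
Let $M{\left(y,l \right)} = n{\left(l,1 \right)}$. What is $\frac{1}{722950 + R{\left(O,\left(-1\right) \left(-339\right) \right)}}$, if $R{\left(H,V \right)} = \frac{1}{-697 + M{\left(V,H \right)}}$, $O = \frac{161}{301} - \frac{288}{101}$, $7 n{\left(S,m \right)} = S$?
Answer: $\frac{21199558}{15326220425699} \approx 1.3832 \cdot 10^{-6}$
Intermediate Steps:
$n{\left(S,m \right)} = \frac{S}{7}$
$M{\left(y,l \right)} = \frac{l}{7}$
$O = - \frac{10061}{4343}$ ($O = 161 \cdot \frac{1}{301} - \frac{288}{101} = \frac{23}{43} - \frac{288}{101} = - \frac{10061}{4343} \approx -2.3166$)
$R{\left(H,V \right)} = \frac{1}{-697 + \frac{H}{7}}$
$\frac{1}{722950 + R{\left(O,\left(-1\right) \left(-339\right) \right)}} = \frac{1}{722950 + \frac{7}{-4879 - \frac{10061}{4343}}} = \frac{1}{722950 + \frac{7}{- \frac{21199558}{4343}}} = \frac{1}{722950 + 7 \left(- \frac{4343}{21199558}\right)} = \frac{1}{722950 - \frac{30401}{21199558}} = \frac{1}{\frac{15326220425699}{21199558}} = \frac{21199558}{15326220425699}$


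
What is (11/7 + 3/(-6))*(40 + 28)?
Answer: 510/7 ≈ 72.857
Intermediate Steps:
(11/7 + 3/(-6))*(40 + 28) = (11*(⅐) + 3*(-⅙))*68 = (11/7 - ½)*68 = (15/14)*68 = 510/7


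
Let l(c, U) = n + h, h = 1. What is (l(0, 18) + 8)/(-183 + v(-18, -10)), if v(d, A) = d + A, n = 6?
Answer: -15/211 ≈ -0.071090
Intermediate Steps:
l(c, U) = 7 (l(c, U) = 6 + 1 = 7)
v(d, A) = A + d
(l(0, 18) + 8)/(-183 + v(-18, -10)) = (7 + 8)/(-183 + (-10 - 18)) = 15/(-183 - 28) = 15/(-211) = 15*(-1/211) = -15/211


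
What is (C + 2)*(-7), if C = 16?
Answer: -126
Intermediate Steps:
(C + 2)*(-7) = (16 + 2)*(-7) = 18*(-7) = -126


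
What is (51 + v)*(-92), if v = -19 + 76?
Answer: -9936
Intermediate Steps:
v = 57
(51 + v)*(-92) = (51 + 57)*(-92) = 108*(-92) = -9936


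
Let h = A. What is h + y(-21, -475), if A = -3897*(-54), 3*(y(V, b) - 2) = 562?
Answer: 631882/3 ≈ 2.1063e+5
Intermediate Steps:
y(V, b) = 568/3 (y(V, b) = 2 + (⅓)*562 = 2 + 562/3 = 568/3)
A = 210438
h = 210438
h + y(-21, -475) = 210438 + 568/3 = 631882/3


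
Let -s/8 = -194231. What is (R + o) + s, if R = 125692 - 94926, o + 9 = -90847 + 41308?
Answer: 1535066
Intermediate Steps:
o = -49548 (o = -9 + (-90847 + 41308) = -9 - 49539 = -49548)
s = 1553848 (s = -8*(-194231) = 1553848)
R = 30766
(R + o) + s = (30766 - 49548) + 1553848 = -18782 + 1553848 = 1535066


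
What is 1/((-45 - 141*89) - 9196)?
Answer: -1/21790 ≈ -4.5893e-5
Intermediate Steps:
1/((-45 - 141*89) - 9196) = 1/((-45 - 12549) - 9196) = 1/(-12594 - 9196) = 1/(-21790) = -1/21790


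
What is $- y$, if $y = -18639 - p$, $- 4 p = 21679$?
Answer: $\frac{52877}{4} \approx 13219.0$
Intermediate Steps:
$p = - \frac{21679}{4}$ ($p = \left(- \frac{1}{4}\right) 21679 = - \frac{21679}{4} \approx -5419.8$)
$y = - \frac{52877}{4}$ ($y = -18639 - - \frac{21679}{4} = -18639 + \frac{21679}{4} = - \frac{52877}{4} \approx -13219.0$)
$- y = \left(-1\right) \left(- \frac{52877}{4}\right) = \frac{52877}{4}$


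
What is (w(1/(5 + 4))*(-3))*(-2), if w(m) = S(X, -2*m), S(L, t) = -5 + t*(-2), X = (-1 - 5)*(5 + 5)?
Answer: -82/3 ≈ -27.333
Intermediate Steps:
X = -60 (X = -6*10 = -60)
S(L, t) = -5 - 2*t
w(m) = -5 + 4*m (w(m) = -5 - (-4)*m = -5 + 4*m)
(w(1/(5 + 4))*(-3))*(-2) = ((-5 + 4/(5 + 4))*(-3))*(-2) = ((-5 + 4/9)*(-3))*(-2) = -41/9*(-3)*(-2) = (41/3)*(-2) = -82/3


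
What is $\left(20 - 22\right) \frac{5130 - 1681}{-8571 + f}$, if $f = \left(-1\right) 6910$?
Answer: $\frac{6898}{15481} \approx 0.44558$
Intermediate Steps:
$f = -6910$
$\left(20 - 22\right) \frac{5130 - 1681}{-8571 + f} = \left(20 - 22\right) \frac{5130 - 1681}{-8571 - 6910} = - 2 \frac{3449}{-15481} = - 2 \cdot 3449 \left(- \frac{1}{15481}\right) = \left(-2\right) \left(- \frac{3449}{15481}\right) = \frac{6898}{15481}$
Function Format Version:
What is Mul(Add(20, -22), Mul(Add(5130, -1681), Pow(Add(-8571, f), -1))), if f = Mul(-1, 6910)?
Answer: Rational(6898, 15481) ≈ 0.44558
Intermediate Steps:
f = -6910
Mul(Add(20, -22), Mul(Add(5130, -1681), Pow(Add(-8571, f), -1))) = Mul(Add(20, -22), Mul(Add(5130, -1681), Pow(Add(-8571, -6910), -1))) = Mul(-2, Mul(3449, Pow(-15481, -1))) = Mul(-2, Mul(3449, Rational(-1, 15481))) = Mul(-2, Rational(-3449, 15481)) = Rational(6898, 15481)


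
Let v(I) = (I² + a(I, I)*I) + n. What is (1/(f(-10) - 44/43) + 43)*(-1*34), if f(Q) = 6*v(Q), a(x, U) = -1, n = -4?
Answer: -19959955/13652 ≈ -1462.1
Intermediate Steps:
v(I) = -4 + I² - I (v(I) = (I² - I) - 4 = -4 + I² - I)
f(Q) = -24 - 6*Q + 6*Q² (f(Q) = 6*(-4 + Q² - Q) = -24 - 6*Q + 6*Q²)
(1/(f(-10) - 44/43) + 43)*(-1*34) = (1/((-24 - 6*(-10) + 6*(-10)²) - 44/43) + 43)*(-1*34) = (1/((-24 + 60 + 6*100) - 44*1/43) + 43)*(-34) = (1/((-24 + 60 + 600) - 44/43) + 43)*(-34) = (1/(636 - 44/43) + 43)*(-34) = (1/(27304/43) + 43)*(-34) = (43/27304 + 43)*(-34) = (1174115/27304)*(-34) = -19959955/13652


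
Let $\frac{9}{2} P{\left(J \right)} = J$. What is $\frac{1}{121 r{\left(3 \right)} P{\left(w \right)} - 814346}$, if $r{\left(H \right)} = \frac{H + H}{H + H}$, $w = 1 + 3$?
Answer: $- \frac{9}{7328146} \approx -1.2281 \cdot 10^{-6}$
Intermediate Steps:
$w = 4$
$r{\left(H \right)} = 1$ ($r{\left(H \right)} = \frac{2 H}{2 H} = 2 H \frac{1}{2 H} = 1$)
$P{\left(J \right)} = \frac{2 J}{9}$
$\frac{1}{121 r{\left(3 \right)} P{\left(w \right)} - 814346} = \frac{1}{121 \cdot 1 \cdot \frac{2}{9} \cdot 4 - 814346} = \frac{1}{121 \cdot \frac{8}{9} - 814346} = \frac{1}{\frac{968}{9} - 814346} = \frac{1}{- \frac{7328146}{9}} = - \frac{9}{7328146}$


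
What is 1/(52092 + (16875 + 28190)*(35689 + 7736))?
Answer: 1/1956999717 ≈ 5.1099e-10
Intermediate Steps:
1/(52092 + (16875 + 28190)*(35689 + 7736)) = 1/(52092 + 45065*43425) = 1/(52092 + 1956947625) = 1/1956999717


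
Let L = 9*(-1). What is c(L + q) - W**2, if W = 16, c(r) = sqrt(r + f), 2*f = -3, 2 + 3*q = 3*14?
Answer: -256 + sqrt(102)/6 ≈ -254.32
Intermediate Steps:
L = -9
q = 40/3 (q = -2/3 + (3*14)/3 = -2/3 + (1/3)*42 = -2/3 + 14 = 40/3 ≈ 13.333)
f = -3/2 (f = (1/2)*(-3) = -3/2 ≈ -1.5000)
c(r) = sqrt(-3/2 + r) (c(r) = sqrt(r - 3/2) = sqrt(-3/2 + r))
c(L + q) - W**2 = sqrt(-6 + 4*(-9 + 40/3))/2 - 1*16**2 = sqrt(-6 + 4*(13/3))/2 - 1*256 = sqrt(-6 + 52/3)/2 - 256 = sqrt(34/3)/2 - 256 = (sqrt(102)/3)/2 - 256 = sqrt(102)/6 - 256 = -256 + sqrt(102)/6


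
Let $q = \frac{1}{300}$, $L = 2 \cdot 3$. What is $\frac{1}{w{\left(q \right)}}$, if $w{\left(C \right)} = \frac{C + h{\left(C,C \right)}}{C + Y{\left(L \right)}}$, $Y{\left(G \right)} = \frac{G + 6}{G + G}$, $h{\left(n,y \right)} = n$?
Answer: $\frac{301}{2} \approx 150.5$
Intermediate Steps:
$L = 6$
$Y{\left(G \right)} = \frac{6 + G}{2 G}$
$q = \frac{1}{300} \approx 0.0033333$
$w{\left(C \right)} = \frac{2 C}{1 + C}$ ($w{\left(C \right)} = \frac{C + C}{C + \frac{6 + 6}{2 \cdot 6}} = \frac{2 C}{C + \frac{1}{2} \cdot \frac{1}{6} \cdot 12} = \frac{2 C}{C + 1} = \frac{2 C}{1 + C}$)
$\frac{1}{w{\left(q \right)}} = \frac{1}{2 \cdot \frac{1}{300} \frac{1}{1 + \frac{1}{300}}} = \frac{1}{2 \cdot \frac{1}{300} \frac{1}{\frac{301}{300}}} = \frac{1}{2 \cdot \frac{1}{300} \cdot \frac{300}{301}} = \frac{1}{\frac{2}{301}} = \frac{301}{2}$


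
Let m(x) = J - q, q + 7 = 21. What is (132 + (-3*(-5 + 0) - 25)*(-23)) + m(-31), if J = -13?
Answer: 335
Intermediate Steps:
q = 14 (q = -7 + 21 = 14)
m(x) = -27 (m(x) = -13 - 1*14 = -13 - 14 = -27)
(132 + (-3*(-5 + 0) - 25)*(-23)) + m(-31) = (132 + (-3*(-5 + 0) - 25)*(-23)) - 27 = (132 + (-3*(-5) - 25)*(-23)) - 27 = (132 + (15 - 25)*(-23)) - 27 = (132 - 10*(-23)) - 27 = (132 + 230) - 27 = 362 - 27 = 335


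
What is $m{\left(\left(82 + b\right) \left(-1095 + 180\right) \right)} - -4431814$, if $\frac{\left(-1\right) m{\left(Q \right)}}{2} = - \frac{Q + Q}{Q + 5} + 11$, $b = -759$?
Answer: $\frac{137266017507}{30973} \approx 4.4318 \cdot 10^{6}$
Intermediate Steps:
$m{\left(Q \right)} = -22 + \frac{4 Q}{5 + Q}$ ($m{\left(Q \right)} = - 2 \left(- \frac{Q + Q}{Q + 5} + 11\right) = - 2 \left(- \frac{2 Q}{5 + Q} + 11\right) = - 2 \left(11 - \frac{2 Q}{5 + Q}\right) = -22 + \frac{4 Q}{5 + Q}$)
$m{\left(\left(82 + b\right) \left(-1095 + 180\right) \right)} - -4431814 = \frac{2 \left(-55 - 9 \left(82 - 759\right) \left(-1095 + 180\right)\right)}{5 + \left(82 - 759\right) \left(-1095 + 180\right)} - -4431814 = \frac{2 \left(-55 - 9 \left(\left(-677\right) \left(-915\right)\right)\right)}{5 - -619455} + 4431814 = \frac{2 \left(-55 - 5575095\right)}{5 + 619455} + 4431814 = \frac{2 \left(-55 - 5575095\right)}{619460} + 4431814 = 2 \cdot \frac{1}{619460} \left(-5575150\right) + 4431814 = - \frac{557515}{30973} + 4431814 = \frac{137266017507}{30973}$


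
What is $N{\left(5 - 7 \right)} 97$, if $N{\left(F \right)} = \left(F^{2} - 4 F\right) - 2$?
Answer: $970$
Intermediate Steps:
$N{\left(F \right)} = -2 + F^{2} - 4 F$
$N{\left(5 - 7 \right)} 97 = \left(-2 + \left(5 - 7\right)^{2} - 4 \left(5 - 7\right)\right) 97 = \left(-2 + \left(-2\right)^{2} - -8\right) 97 = \left(-2 + 4 + 8\right) 97 = 10 \cdot 97 = 970$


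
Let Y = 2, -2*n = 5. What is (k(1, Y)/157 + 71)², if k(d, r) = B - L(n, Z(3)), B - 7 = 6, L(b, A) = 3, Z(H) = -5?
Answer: 124478649/24649 ≈ 5050.0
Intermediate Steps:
n = -5/2 (n = -½*5 = -5/2 ≈ -2.5000)
B = 13 (B = 7 + 6 = 13)
k(d, r) = 10 (k(d, r) = 13 - 1*3 = 13 - 3 = 10)
(k(1, Y)/157 + 71)² = (10/157 + 71)² = (11157/157)² = 124478649/24649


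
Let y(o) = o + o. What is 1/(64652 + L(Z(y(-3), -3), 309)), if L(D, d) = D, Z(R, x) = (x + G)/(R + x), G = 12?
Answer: 1/64651 ≈ 1.5468e-5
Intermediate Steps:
y(o) = 2*o
Z(R, x) = (12 + x)/(R + x) (Z(R, x) = (x + 12)/(R + x) = (12 + x)/(R + x))
1/(64652 + L(Z(y(-3), -3), 309)) = 1/(64652 + (12 - 3)/(2*(-3) - 3)) = 1/(64652 + 9/(-6 - 3)) = 1/(64652 + 9/(-9)) = 1/(64652 - ⅑*9) = 1/(64652 - 1) = 1/64651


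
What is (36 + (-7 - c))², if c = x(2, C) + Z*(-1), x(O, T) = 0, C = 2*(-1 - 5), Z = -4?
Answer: 625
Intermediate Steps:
C = -12 (C = 2*(-6) = -12)
c = 4 (c = 0 - 4*(-1) = 0 + 4 = 4)
(36 + (-7 - c))² = (36 + (-7 - 1*4))² = (36 + (-7 - 4))² = (36 - 11)² = 25² = 625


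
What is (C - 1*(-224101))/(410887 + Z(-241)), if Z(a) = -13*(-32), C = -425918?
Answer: -201817/411303 ≈ -0.49068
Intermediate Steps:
Z(a) = 416
(C - 1*(-224101))/(410887 + Z(-241)) = (-425918 - 1*(-224101))/(410887 + 416) = (-425918 + 224101)/411303 = -201817*1/411303 = -201817/411303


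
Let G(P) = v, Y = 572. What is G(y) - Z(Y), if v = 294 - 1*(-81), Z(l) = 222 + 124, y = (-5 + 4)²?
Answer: 29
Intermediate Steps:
y = 1 (y = (-1)² = 1)
Z(l) = 346
v = 375 (v = 294 + 81 = 375)
G(P) = 375
G(y) - Z(Y) = 375 - 1*346 = 375 - 346 = 29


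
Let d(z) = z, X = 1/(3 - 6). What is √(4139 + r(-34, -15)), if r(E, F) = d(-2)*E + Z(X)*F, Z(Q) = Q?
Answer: 18*√13 ≈ 64.900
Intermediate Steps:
X = -⅓ (X = 1/(-3) = -⅓ ≈ -0.33333)
r(E, F) = -2*E - F/3
√(4139 + r(-34, -15)) = √(4139 + (-2*(-34) - ⅓*(-15))) = √(4139 + (68 + 5)) = √(4139 + 73) = √4212 = 18*√13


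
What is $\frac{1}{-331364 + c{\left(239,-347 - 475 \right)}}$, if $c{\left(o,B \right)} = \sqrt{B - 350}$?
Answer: $- \frac{82841}{27450525417} - \frac{i \sqrt{293}}{54901050834} \approx -3.0178 \cdot 10^{-6} - 3.1178 \cdot 10^{-10} i$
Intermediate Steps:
$c{\left(o,B \right)} = \sqrt{-350 + B}$
$\frac{1}{-331364 + c{\left(239,-347 - 475 \right)}} = \frac{1}{-331364 + \sqrt{-350 - 822}} = \frac{1}{-331364 + \sqrt{-1172}} = \frac{1}{-331364 + 2 i \sqrt{293}}$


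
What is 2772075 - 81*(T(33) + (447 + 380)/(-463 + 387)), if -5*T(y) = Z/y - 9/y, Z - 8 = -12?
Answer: 11590931109/4180 ≈ 2.7730e+6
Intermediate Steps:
Z = -4 (Z = 8 - 12 = -4)
T(y) = 13/(5*y) (T(y) = -(-4/y - 9/y)/5 = -(-13)/(5*y) = 13/(5*y))
2772075 - 81*(T(33) + (447 + 380)/(-463 + 387)) = 2772075 - 81*((13/5)/33 + (447 + 380)/(-463 + 387)) = 2772075 - 81*((13/5)*(1/33) + 827/(-76)) = 2772075 - 81*(13/165 + 827*(-1/76)) = 2772075 - 81*(13/165 - 827/76) = 2772075 - 81*(-135467/12540) = 2772075 + 3657609/4180 = 11590931109/4180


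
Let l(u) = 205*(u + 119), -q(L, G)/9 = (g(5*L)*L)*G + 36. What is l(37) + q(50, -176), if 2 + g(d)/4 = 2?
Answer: 31656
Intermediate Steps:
g(d) = 0 (g(d) = -8 + 4*2 = -8 + 8 = 0)
q(L, G) = -324 (q(L, G) = -9*((0*L)*G + 36) = -9*(0*G + 36) = -9*(0 + 36) = -9*36 = -324)
l(u) = 24395 + 205*u (l(u) = 205*(119 + u) = 24395 + 205*u)
l(37) + q(50, -176) = (24395 + 205*37) - 324 = (24395 + 7585) - 324 = 31980 - 324 = 31656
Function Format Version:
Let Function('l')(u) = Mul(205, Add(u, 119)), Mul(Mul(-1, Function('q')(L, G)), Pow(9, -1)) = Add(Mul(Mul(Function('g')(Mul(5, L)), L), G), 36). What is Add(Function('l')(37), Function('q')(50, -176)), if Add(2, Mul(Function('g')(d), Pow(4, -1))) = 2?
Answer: 31656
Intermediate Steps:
Function('g')(d) = 0 (Function('g')(d) = Add(-8, Mul(4, 2)) = Add(-8, 8) = 0)
Function('q')(L, G) = -324 (Function('q')(L, G) = Mul(-9, Add(Mul(Mul(0, L), G), 36)) = Mul(-9, Add(Mul(0, G), 36)) = Mul(-9, Add(0, 36)) = Mul(-9, 36) = -324)
Function('l')(u) = Add(24395, Mul(205, u)) (Function('l')(u) = Mul(205, Add(119, u)) = Add(24395, Mul(205, u)))
Add(Function('l')(37), Function('q')(50, -176)) = Add(Add(24395, Mul(205, 37)), -324) = Add(Add(24395, 7585), -324) = Add(31980, -324) = 31656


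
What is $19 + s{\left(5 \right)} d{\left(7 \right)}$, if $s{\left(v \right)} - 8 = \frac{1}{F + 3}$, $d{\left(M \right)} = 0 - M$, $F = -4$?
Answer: $-30$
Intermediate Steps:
$d{\left(M \right)} = - M$
$s{\left(v \right)} = 7$ ($s{\left(v \right)} = 8 + \frac{1}{-4 + 3} = 8 + \frac{1}{-1} = 8 - 1 = 7$)
$19 + s{\left(5 \right)} d{\left(7 \right)} = 19 + 7 \left(\left(-1\right) 7\right) = 19 + 7 \left(-7\right) = 19 - 49 = -30$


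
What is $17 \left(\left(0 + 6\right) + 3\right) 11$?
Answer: $1683$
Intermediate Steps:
$17 \left(\left(0 + 6\right) + 3\right) 11 = 17 \left(6 + 3\right) 11 = 17 \cdot 9 \cdot 11 = 153 \cdot 11 = 1683$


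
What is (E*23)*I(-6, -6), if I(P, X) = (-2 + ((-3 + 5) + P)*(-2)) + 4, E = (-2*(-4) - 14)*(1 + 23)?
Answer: -33120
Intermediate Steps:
E = -144 (E = (8 - 14)*24 = -6*24 = -144)
I(P, X) = -2 - 2*P (I(P, X) = (-2 + (2 + P)*(-2)) + 4 = (-2 + (-4 - 2*P)) + 4 = (-6 - 2*P) + 4 = -2 - 2*P)
(E*23)*I(-6, -6) = (-144*23)*(-2 - 2*(-6)) = -3312*(-2 + 12) = -3312*10 = -33120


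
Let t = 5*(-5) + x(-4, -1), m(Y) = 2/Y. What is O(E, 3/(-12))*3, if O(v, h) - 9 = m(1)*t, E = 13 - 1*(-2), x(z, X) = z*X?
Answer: -99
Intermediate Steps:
x(z, X) = X*z
E = 15 (E = 13 + 2 = 15)
t = -21 (t = 5*(-5) - 1*(-4) = -25 + 4 = -21)
O(v, h) = -33 (O(v, h) = 9 + (2/1)*(-21) = 9 + (2*1)*(-21) = 9 + 2*(-21) = 9 - 42 = -33)
O(E, 3/(-12))*3 = -33*3 = -99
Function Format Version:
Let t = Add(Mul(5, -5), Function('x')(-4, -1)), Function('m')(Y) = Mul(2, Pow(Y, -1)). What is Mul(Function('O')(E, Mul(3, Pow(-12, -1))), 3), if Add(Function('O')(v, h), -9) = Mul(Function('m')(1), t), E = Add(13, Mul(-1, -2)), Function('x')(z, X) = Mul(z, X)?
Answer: -99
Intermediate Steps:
Function('x')(z, X) = Mul(X, z)
E = 15 (E = Add(13, 2) = 15)
t = -21 (t = Add(Mul(5, -5), Mul(-1, -4)) = Add(-25, 4) = -21)
Function('O')(v, h) = -33 (Function('O')(v, h) = Add(9, Mul(Mul(2, Pow(1, -1)), -21)) = Add(9, Mul(Mul(2, 1), -21)) = Add(9, Mul(2, -21)) = Add(9, -42) = -33)
Mul(Function('O')(E, Mul(3, Pow(-12, -1))), 3) = Mul(-33, 3) = -99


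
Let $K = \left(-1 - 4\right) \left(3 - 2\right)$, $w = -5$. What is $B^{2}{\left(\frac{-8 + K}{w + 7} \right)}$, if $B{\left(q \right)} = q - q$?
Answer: $0$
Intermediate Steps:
$K = -5$ ($K = \left(-5\right) 1 = -5$)
$B{\left(q \right)} = 0$
$B^{2}{\left(\frac{-8 + K}{w + 7} \right)} = 0^{2} = 0$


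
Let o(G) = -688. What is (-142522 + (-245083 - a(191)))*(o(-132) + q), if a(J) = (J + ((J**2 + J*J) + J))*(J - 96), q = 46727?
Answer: -338629966115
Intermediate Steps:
a(J) = (-96 + J)*(2*J + 2*J**2) (a(J) = (J + ((J**2 + J**2) + J))*(-96 + J) = (J + (2*J**2 + J))*(-96 + J) = (J + (J + 2*J**2))*(-96 + J) = (2*J + 2*J**2)*(-96 + J) = (-96 + J)*(2*J + 2*J**2))
(-142522 + (-245083 - a(191)))*(o(-132) + q) = (-142522 + (-245083 - 2*191*(-96 + 191**2 - 95*191)))*(-688 + 46727) = (-142522 + (-245083 - 2*191*(-96 + 36481 - 18145)))*46039 = (-142522 + (-245083 - 2*191*18240))*46039 = (-142522 + (-245083 - 1*6967680))*46039 = (-142522 + (-245083 - 6967680))*46039 = (-142522 - 7212763)*46039 = -7355285*46039 = -338629966115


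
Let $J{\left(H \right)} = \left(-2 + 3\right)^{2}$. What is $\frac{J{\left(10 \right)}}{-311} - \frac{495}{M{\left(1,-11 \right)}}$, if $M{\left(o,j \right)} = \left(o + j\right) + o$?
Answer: $\frac{17104}{311} \approx 54.997$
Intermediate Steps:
$J{\left(H \right)} = 1$ ($J{\left(H \right)} = 1^{2} = 1$)
$M{\left(o,j \right)} = j + 2 o$ ($M{\left(o,j \right)} = \left(j + o\right) + o = j + 2 o$)
$\frac{J{\left(10 \right)}}{-311} - \frac{495}{M{\left(1,-11 \right)}} = 1 \frac{1}{-311} - \frac{495}{-11 + 2 \cdot 1} = 1 \left(- \frac{1}{311}\right) - \frac{495}{-11 + 2} = - \frac{1}{311} - \frac{495}{-9} = - \frac{1}{311} - -55 = - \frac{1}{311} + 55 = \frac{17104}{311}$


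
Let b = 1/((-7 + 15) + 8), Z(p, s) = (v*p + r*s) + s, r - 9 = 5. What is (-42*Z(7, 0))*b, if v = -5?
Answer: 735/8 ≈ 91.875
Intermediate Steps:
r = 14 (r = 9 + 5 = 14)
Z(p, s) = -5*p + 15*s (Z(p, s) = (-5*p + 14*s) + s = -5*p + 15*s)
b = 1/16 (b = 1/(8 + 8) = 1/16 ≈ 0.062500)
(-42*Z(7, 0))*b = -42*(-5*7 + 15*0)*(1/16) = -42*(-35 + 0)*(1/16) = -42*(-35)*(1/16) = 1470*(1/16) = 735/8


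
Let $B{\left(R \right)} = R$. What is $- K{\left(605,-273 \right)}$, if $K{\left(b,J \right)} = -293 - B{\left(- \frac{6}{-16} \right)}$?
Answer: $\frac{2347}{8} \approx 293.38$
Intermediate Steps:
$K{\left(b,J \right)} = - \frac{2347}{8}$ ($K{\left(b,J \right)} = -293 - - \frac{6}{-16} = -293 - \left(-6\right) \left(- \frac{1}{16}\right) = -293 - \frac{3}{8} = - \frac{2347}{8}$)
$- K{\left(605,-273 \right)} = \left(-1\right) \left(- \frac{2347}{8}\right) = \frac{2347}{8}$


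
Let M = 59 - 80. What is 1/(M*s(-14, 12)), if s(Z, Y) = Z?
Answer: 1/294 ≈ 0.0034014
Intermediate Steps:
M = -21
1/(M*s(-14, 12)) = 1/(-21*(-14)) = 1/294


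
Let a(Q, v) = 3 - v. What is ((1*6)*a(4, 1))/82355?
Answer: 12/82355 ≈ 0.00014571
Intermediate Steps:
((1*6)*a(4, 1))/82355 = ((1*6)*(3 - 1*1))/82355 = (6*(3 - 1))*(1/82355) = (6*2)*(1/82355) = 12*(1/82355) = 12/82355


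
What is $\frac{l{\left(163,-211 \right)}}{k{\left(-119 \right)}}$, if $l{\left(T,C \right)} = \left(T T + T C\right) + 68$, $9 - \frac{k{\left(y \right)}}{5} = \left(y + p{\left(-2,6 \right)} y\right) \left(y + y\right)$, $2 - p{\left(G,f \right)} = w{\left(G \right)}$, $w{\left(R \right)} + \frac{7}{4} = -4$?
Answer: $\frac{15512}{2478085} \approx 0.0062597$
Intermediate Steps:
$w{\left(R \right)} = - \frac{23}{4}$ ($w{\left(R \right)} = - \frac{7}{4} - 4 = - \frac{23}{4}$)
$p{\left(G,f \right)} = \frac{31}{4}$ ($p{\left(G,f \right)} = 2 - - \frac{23}{4} = 2 + \frac{23}{4} = \frac{31}{4}$)
$k{\left(y \right)} = 45 - \frac{175 y^{2}}{2}$ ($k{\left(y \right)} = 45 - 5 \left(y + \frac{31 y}{4}\right) \left(y + y\right) = 45 - 5 \frac{35 y}{4} \cdot 2 y = 45 - 5 \frac{35 y^{2}}{2} = 45 - \frac{175 y^{2}}{2}$)
$l{\left(T,C \right)} = 68 + T^{2} + C T$ ($l{\left(T,C \right)} = \left(T^{2} + C T\right) + 68 = 68 + T^{2} + C T$)
$\frac{l{\left(163,-211 \right)}}{k{\left(-119 \right)}} = \frac{68 + 163^{2} - 34393}{45 - \frac{175 \left(-119\right)^{2}}{2}} = \frac{68 + 26569 - 34393}{45 - \frac{2478175}{2}} = - \frac{7756}{45 - \frac{2478175}{2}} = - \frac{7756}{- \frac{2478085}{2}} = \left(-7756\right) \left(- \frac{2}{2478085}\right) = \frac{15512}{2478085}$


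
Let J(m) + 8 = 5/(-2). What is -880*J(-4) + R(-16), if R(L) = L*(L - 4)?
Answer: 9560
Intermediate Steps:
J(m) = -21/2 (J(m) = -8 + 5/(-2) = -8 + 5*(-1/2) = -8 - 5/2 = -21/2)
R(L) = L*(-4 + L)
-880*J(-4) + R(-16) = -880*(-21/2) - 16*(-4 - 16) = 9240 - 16*(-20) = 9240 + 320 = 9560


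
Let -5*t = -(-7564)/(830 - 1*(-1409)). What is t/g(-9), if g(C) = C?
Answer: 7564/100755 ≈ 0.075073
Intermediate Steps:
t = -7564/11195 (t = -(-1)*(-7564/(830 - 1*(-1409)))/5 = -(-1)*(-7564/(830 + 1409))/5 = -(-1)*(-7564/2239)/5 = -(-1)*(-7564*1/2239)/5 = -(-1)*(-7564)/(5*2239) = -⅕*7564/2239 = -7564/11195 ≈ -0.67566)
t/g(-9) = -7564/11195/(-9) = -7564/11195*(-⅑) = 7564/100755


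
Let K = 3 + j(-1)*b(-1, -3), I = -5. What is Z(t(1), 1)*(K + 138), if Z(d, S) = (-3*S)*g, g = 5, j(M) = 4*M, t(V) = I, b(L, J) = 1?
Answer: -2055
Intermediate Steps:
t(V) = -5
Z(d, S) = -15*S (Z(d, S) = -3*S*5 = -15*S)
K = -1 (K = 3 + (4*(-1))*1 = 3 - 4*1 = 3 - 4 = -1)
Z(t(1), 1)*(K + 138) = (-15*1)*(-1 + 138) = -15*137 = -2055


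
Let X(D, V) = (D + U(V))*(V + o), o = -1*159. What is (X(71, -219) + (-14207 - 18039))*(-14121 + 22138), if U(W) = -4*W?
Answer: -3128329604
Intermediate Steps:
o = -159
X(D, V) = (-159 + V)*(D - 4*V) (X(D, V) = (D - 4*V)*(V - 159) = (D - 4*V)*(-159 + V) = (-159 + V)*(D - 4*V))
(X(71, -219) + (-14207 - 18039))*(-14121 + 22138) = ((-159*71 - 4*(-219)² + 636*(-219) + 71*(-219)) + (-14207 - 18039))*(-14121 + 22138) = ((-11289 - 4*47961 - 139284 - 15549) - 32246)*8017 = ((-11289 - 191844 - 139284 - 15549) - 32246)*8017 = (-357966 - 32246)*8017 = -390212*8017 = -3128329604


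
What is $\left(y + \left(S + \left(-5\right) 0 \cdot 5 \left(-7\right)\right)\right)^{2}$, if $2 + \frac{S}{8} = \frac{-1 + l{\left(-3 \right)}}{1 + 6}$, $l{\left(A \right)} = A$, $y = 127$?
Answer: $\frac{555025}{49} \approx 11327.0$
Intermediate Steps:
$S = - \frac{144}{7}$ ($S = -16 + 8 \frac{-1 - 3}{1 + 6} = -16 + 8 \left(- \frac{4}{7}\right) = -16 - \frac{32}{7} = - \frac{144}{7} \approx -20.571$)
$\left(y + \left(S + \left(-5\right) 0 \cdot 5 \left(-7\right)\right)\right)^{2} = \left(127 - \left(\frac{144}{7} - \left(-5\right) 0 \cdot 5 \left(-7\right)\right)\right)^{2} = \left(127 - \left(\frac{144}{7} - 0 \cdot 5 \left(-7\right)\right)\right)^{2} = \left(127 + \left(- \frac{144}{7} + 0 \left(-7\right)\right)\right)^{2} = \left(127 + \left(- \frac{144}{7} + 0\right)\right)^{2} = \left(127 - \frac{144}{7}\right)^{2} = \left(\frac{745}{7}\right)^{2} = \frac{555025}{49}$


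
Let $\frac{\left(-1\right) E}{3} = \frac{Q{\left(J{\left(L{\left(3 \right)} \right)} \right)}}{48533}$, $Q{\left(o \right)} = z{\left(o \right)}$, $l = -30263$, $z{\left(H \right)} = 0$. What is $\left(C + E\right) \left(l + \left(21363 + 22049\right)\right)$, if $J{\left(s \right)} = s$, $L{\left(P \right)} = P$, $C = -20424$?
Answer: $-268555176$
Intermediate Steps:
$Q{\left(o \right)} = 0$
$E = 0$ ($E = - 3 \cdot \frac{0}{48533} = - 3 \cdot 0 \cdot \frac{1}{48533} = \left(-3\right) 0 = 0$)
$\left(C + E\right) \left(l + \left(21363 + 22049\right)\right) = \left(-20424 + 0\right) \left(-30263 + \left(21363 + 22049\right)\right) = - 20424 \left(-30263 + 43412\right) = \left(-20424\right) 13149 = -268555176$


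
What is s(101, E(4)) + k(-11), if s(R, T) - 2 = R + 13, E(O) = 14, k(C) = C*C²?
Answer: -1215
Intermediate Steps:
k(C) = C³
s(R, T) = 15 + R (s(R, T) = 2 + (R + 13) = 2 + (13 + R) = 15 + R)
s(101, E(4)) + k(-11) = (15 + 101) + (-11)³ = 116 - 1331 = -1215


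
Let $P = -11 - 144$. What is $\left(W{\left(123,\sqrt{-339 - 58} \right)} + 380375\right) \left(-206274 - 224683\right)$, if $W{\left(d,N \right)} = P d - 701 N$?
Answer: $-155709073670 + 302100857 i \sqrt{397} \approx -1.5571 \cdot 10^{11} + 6.0193 \cdot 10^{9} i$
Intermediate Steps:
$P = -155$ ($P = -11 - 144 = -155$)
$W{\left(d,N \right)} = - 701 N - 155 d$ ($W{\left(d,N \right)} = - 155 d - 701 N = - 701 N - 155 d$)
$\left(W{\left(123,\sqrt{-339 - 58} \right)} + 380375\right) \left(-206274 - 224683\right) = \left(\left(- 701 \sqrt{-339 - 58} - 19065\right) + 380375\right) \left(-206274 - 224683\right) = \left(\left(- 701 \sqrt{-397} - 19065\right) + 380375\right) \left(-430957\right) = \left(\left(- 701 i \sqrt{397} - 19065\right) + 380375\right) \left(-430957\right) = \left(\left(-19065 - 701 i \sqrt{397}\right) + 380375\right) \left(-430957\right) = \left(361310 - 701 i \sqrt{397}\right) \left(-430957\right) = -155709073670 + 302100857 i \sqrt{397}$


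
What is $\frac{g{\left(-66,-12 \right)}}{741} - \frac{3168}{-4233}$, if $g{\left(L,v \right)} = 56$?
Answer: $\frac{861512}{1045551} \approx 0.82398$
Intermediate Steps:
$\frac{g{\left(-66,-12 \right)}}{741} - \frac{3168}{-4233} = \frac{56}{741} - \frac{3168}{-4233} = 56 \cdot \frac{1}{741} - - \frac{1056}{1411} = \frac{56}{741} + \frac{1056}{1411} = \frac{861512}{1045551}$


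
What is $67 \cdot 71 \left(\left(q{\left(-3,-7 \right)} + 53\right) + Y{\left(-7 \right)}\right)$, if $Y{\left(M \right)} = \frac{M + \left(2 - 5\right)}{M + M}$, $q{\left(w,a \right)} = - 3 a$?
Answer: $\frac{2487911}{7} \approx 3.5542 \cdot 10^{5}$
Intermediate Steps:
$Y{\left(M \right)} = \frac{-3 + M}{2 M}$ ($Y{\left(M \right)} = \frac{M - 3}{2 M} = \left(-3 + M\right) \frac{1}{2 M} = \frac{-3 + M}{2 M}$)
$67 \cdot 71 \left(\left(q{\left(-3,-7 \right)} + 53\right) + Y{\left(-7 \right)}\right) = 67 \cdot 71 \left(\left(\left(-3\right) \left(-7\right) + 53\right) + \frac{-3 - 7}{2 \left(-7\right)}\right) = 4757 \left(\left(21 + 53\right) + \frac{1}{2} \left(- \frac{1}{7}\right) \left(-10\right)\right) = 4757 \left(74 + \frac{5}{7}\right) = 4757 \cdot \frac{523}{7} = \frac{2487911}{7}$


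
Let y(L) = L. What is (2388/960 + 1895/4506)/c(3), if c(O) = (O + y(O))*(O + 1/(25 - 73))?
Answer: 40319/247830 ≈ 0.16269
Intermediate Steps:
c(O) = 2*O*(-1/48 + O) (c(O) = (O + O)*(O + 1/(25 - 73)) = (2*O)*(O + 1/(-48)) = (2*O)*(O - 1/48) = (2*O)*(-1/48 + O) = 2*O*(-1/48 + O))
(2388/960 + 1895/4506)/c(3) = (2388/960 + 1895/4506)/(((1/24)*3*(-1 + 48*3))) = (2388*(1/960) + 1895*(1/4506))/(((1/24)*3*(-1 + 144))) = (199/80 + 1895/4506)/(((1/24)*3*143)) = 524147/(180240*(143/8)) = (524147/180240)*(8/143) = 40319/247830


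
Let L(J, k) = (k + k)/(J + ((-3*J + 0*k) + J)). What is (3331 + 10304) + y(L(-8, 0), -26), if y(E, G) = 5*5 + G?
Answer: 13634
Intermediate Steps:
L(J, k) = -2*k/J (L(J, k) = (2*k)/(J + ((-3*J + 0) + J)) = (2*k)/(J + (-3*J + J)) = (2*k)/(J - 2*J) = (2*k)/((-J)) = (2*k)*(-1/J) = -2*k/J)
y(E, G) = 25 + G
(3331 + 10304) + y(L(-8, 0), -26) = (3331 + 10304) + (25 - 26) = 13635 - 1 = 13634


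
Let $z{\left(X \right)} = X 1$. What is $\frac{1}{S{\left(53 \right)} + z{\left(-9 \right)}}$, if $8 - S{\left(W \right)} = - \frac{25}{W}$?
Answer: $- \frac{53}{28} \approx -1.8929$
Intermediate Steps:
$z{\left(X \right)} = X$
$S{\left(W \right)} = 8 + \frac{25}{W}$ ($S{\left(W \right)} = 8 - - \frac{25}{W} = 8 + \frac{25}{W}$)
$\frac{1}{S{\left(53 \right)} + z{\left(-9 \right)}} = \frac{1}{\left(8 + \frac{25}{53}\right) - 9} = \frac{1}{\frac{449}{53} - 9} = \frac{1}{- \frac{28}{53}} = - \frac{53}{28}$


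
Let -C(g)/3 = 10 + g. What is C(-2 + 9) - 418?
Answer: -469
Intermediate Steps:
C(g) = -30 - 3*g (C(g) = -3*(10 + g) = -30 - 3*g)
C(-2 + 9) - 418 = (-30 - 3*(-2 + 9)) - 418 = (-30 - 3*7) - 418 = (-30 - 21) - 418 = -51 - 418 = -469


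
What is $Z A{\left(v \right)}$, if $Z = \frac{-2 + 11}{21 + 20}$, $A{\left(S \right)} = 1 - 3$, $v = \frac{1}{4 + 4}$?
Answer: $- \frac{18}{41} \approx -0.43902$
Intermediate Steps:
$v = \frac{1}{8} \approx 0.125$
$A{\left(S \right)} = -2$ ($A{\left(S \right)} = 1 - 3 = -2$)
$Z = \frac{9}{41} \approx 0.21951$
$Z A{\left(v \right)} = \frac{9}{41} \left(-2\right) = - \frac{18}{41}$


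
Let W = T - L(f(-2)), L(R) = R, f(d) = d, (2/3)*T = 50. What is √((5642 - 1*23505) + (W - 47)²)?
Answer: I*√16963 ≈ 130.24*I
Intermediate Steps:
T = 75 (T = (3/2)*50 = 75)
W = 77 (W = 75 - 1*(-2) = 75 + 2 = 77)
√((5642 - 1*23505) + (W - 47)²) = √((5642 - 1*23505) + (77 - 47)²) = √((5642 - 23505) + 30²) = √(-17863 + 900) = √(-16963) = I*√16963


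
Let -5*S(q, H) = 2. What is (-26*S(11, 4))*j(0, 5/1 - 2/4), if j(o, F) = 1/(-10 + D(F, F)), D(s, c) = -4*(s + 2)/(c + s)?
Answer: -117/145 ≈ -0.80690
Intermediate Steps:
D(s, c) = -4*(2 + s)/(c + s)
S(q, H) = -2/5 (S(q, H) = -1/5*2 = -2/5)
j(o, F) = 1/(-10 + 2*(-2 - F)/F) (j(o, F) = 1/(-10 + 4*(-2 - F)/(F + F)) = 1/(-10 + 4*(-2 - F)/((2*F))) = 1/(-10 + 4*(1/(2*F))*(-2 - F)) = 1/(-10 + 2*(-2 - F)/F))
(-26*S(11, 4))*j(0, 5/1 - 2/4) = (-26*(-2/5))*(-(5/1 - 2/4)/(4 + 12*(5/1 - 2/4))) = 52*(-(5*1 - 2*1/4)/(4 + 12*(5*1 - 2*1/4)))/5 = 52*(-(5 - 1/2)/(4 + 12*(5 - 1/2)))/5 = 52*(-1*9/2/(4 + 12*(9/2)))/5 = 52*(-1*9/2/(4 + 54))/5 = 52*(-1*9/2/58)/5 = 52*(-1*9/2*1/58)/5 = (52/5)*(-9/116) = -117/145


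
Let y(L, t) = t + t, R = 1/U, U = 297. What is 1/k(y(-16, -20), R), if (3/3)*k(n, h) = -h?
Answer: -297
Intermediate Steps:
R = 1/297 ≈ 0.0033670
y(L, t) = 2*t
k(n, h) = -h
1/k(y(-16, -20), R) = 1/(-1*1/297) = 1/(-1/297) = -297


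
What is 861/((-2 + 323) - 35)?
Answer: 861/286 ≈ 3.0105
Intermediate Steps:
861/((-2 + 323) - 35) = 861/(321 - 35) = 861/286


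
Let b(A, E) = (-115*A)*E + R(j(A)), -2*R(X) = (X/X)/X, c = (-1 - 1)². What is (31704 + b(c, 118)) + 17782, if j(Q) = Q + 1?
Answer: -47941/10 ≈ -4794.1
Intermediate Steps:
c = 4 (c = (-2)² = 4)
j(Q) = 1 + Q
R(X) = -1/(2*X) (R(X) = -X/X/(2*X) = -1/(2*X))
b(A, E) = -1/(2*(1 + A)) - 115*A*E (b(A, E) = (-115*A)*E - 1/(2*(1 + A)) = -115*A*E - 1/(2*(1 + A)) = -1/(2*(1 + A)) - 115*A*E)
(31704 + b(c, 118)) + 17782 = (31704 + (-1 - 230*4*118*(1 + 4))/(2*(1 + 4))) + 17782 = (31704 + (½)*(-1 - 230*4*118*5)/5) + 17782 = (31704 + (½)*(⅕)*(-1 - 542800)) + 17782 = (31704 + (½)*(⅕)*(-542801)) + 17782 = (31704 - 542801/10) + 17782 = -225761/10 + 17782 = -47941/10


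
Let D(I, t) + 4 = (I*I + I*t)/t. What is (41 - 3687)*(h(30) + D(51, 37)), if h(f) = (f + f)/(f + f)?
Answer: -15958542/37 ≈ -4.3131e+5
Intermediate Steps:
D(I, t) = -4 + (I**2 + I*t)/t (D(I, t) = -4 + (I*I + I*t)/t = -4 + (I**2 + I*t)/t)
h(f) = 1 (h(f) = (2*f)/((2*f)) = (2*f)*(1/(2*f)) = 1)
(41 - 3687)*(h(30) + D(51, 37)) = (41 - 3687)*(1 + (-4 + 51 + 51**2/37)) = -3646*(1 + (-4 + 51 + 2601*(1/37))) = -3646*(1 + (-4 + 51 + 2601/37)) = -3646*(1 + 4340/37) = -3646*4377/37 = -15958542/37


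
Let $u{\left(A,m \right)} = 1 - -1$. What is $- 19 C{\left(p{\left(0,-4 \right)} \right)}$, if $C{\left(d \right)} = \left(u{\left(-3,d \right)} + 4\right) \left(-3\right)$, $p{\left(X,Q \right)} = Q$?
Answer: $342$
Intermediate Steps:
$u{\left(A,m \right)} = 2$ ($u{\left(A,m \right)} = 1 + 1 = 2$)
$C{\left(d \right)} = -18$ ($C{\left(d \right)} = \left(2 + 4\right) \left(-3\right) = 6 \left(-3\right) = -18$)
$- 19 C{\left(p{\left(0,-4 \right)} \right)} = \left(-19\right) \left(-18\right) = 342$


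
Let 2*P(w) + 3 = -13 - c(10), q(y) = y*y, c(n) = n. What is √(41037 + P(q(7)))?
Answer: 8*√641 ≈ 202.54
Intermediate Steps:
q(y) = y²
P(w) = -13 (P(w) = -3/2 + (-13 - 1*10)/2 = -3/2 + (-13 - 10)/2 = -3/2 + (½)*(-23) = -3/2 - 23/2 = -13)
√(41037 + P(q(7))) = √(41037 - 13) = √41024 = 8*√641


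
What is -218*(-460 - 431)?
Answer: 194238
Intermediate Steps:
-218*(-460 - 431) = -218*(-891) = 194238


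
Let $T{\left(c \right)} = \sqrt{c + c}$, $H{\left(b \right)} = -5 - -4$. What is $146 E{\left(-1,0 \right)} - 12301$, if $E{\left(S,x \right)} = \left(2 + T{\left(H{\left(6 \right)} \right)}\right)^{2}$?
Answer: $-12009 + 584 i \sqrt{2} \approx -12009.0 + 825.9 i$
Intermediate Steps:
$H{\left(b \right)} = -1$ ($H{\left(b \right)} = -5 + 4 = -1$)
$T{\left(c \right)} = \sqrt{2} \sqrt{c}$ ($T{\left(c \right)} = \sqrt{2 c} = \sqrt{2} \sqrt{c}$)
$E{\left(S,x \right)} = \left(2 + i \sqrt{2}\right)^{2}$ ($E{\left(S,x \right)} = \left(2 + \sqrt{2} \sqrt{-1}\right)^{2} = \left(2 + \sqrt{2} i\right)^{2} = \left(2 + i \sqrt{2}\right)^{2}$)
$146 E{\left(-1,0 \right)} - 12301 = 146 \left(2 + i \sqrt{2}\right)^{2} - 12301 = -12301 + 146 \left(2 + i \sqrt{2}\right)^{2}$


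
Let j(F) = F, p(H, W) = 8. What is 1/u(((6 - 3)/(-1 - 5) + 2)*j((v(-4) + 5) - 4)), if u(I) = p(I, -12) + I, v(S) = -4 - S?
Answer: 2/19 ≈ 0.10526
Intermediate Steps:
u(I) = 8 + I
1/u(((6 - 3)/(-1 - 5) + 2)*j((v(-4) + 5) - 4)) = 1/(8 + ((6 - 3)/(-1 - 5) + 2)*(((-4 - 1*(-4)) + 5) - 4)) = 1/(8 + (3/(-6) + 2)*(((-4 + 4) + 5) - 4)) = 1/(8 + (3*(-1/6) + 2)*((0 + 5) - 4)) = 1/(8 + (-1/2 + 2)*(5 - 4)) = 1/(8 + (3/2)*1) = 1/(8 + 3/2) = 1/(19/2) = 2/19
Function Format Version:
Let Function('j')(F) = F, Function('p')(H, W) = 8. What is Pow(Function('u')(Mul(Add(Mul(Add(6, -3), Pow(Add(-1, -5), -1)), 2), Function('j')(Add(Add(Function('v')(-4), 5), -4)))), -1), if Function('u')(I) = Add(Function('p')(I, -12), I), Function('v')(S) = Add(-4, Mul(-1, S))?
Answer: Rational(2, 19) ≈ 0.10526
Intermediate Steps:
Function('u')(I) = Add(8, I)
Pow(Function('u')(Mul(Add(Mul(Add(6, -3), Pow(Add(-1, -5), -1)), 2), Function('j')(Add(Add(Function('v')(-4), 5), -4)))), -1) = Pow(Add(8, Mul(Add(Mul(Add(6, -3), Pow(Add(-1, -5), -1)), 2), Add(Add(Add(-4, Mul(-1, -4)), 5), -4))), -1) = Pow(Add(8, Mul(Add(Mul(3, Pow(-6, -1)), 2), Add(Add(Add(-4, 4), 5), -4))), -1) = Pow(Add(8, Mul(Add(Mul(3, Rational(-1, 6)), 2), Add(Add(0, 5), -4))), -1) = Pow(Add(8, Mul(Add(Rational(-1, 2), 2), Add(5, -4))), -1) = Pow(Add(8, Mul(Rational(3, 2), 1)), -1) = Pow(Add(8, Rational(3, 2)), -1) = Pow(Rational(19, 2), -1) = Rational(2, 19)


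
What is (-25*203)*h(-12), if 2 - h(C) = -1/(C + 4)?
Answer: -76125/8 ≈ -9515.6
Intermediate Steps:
h(C) = 2 + 1/(4 + C) (h(C) = 2 - (-1)/(C + 4) = 2 - (-1)/(4 + C) = 2 + 1/(4 + C))
(-25*203)*h(-12) = (-25*203)*((9 + 2*(-12))/(4 - 12)) = -5075*(9 - 24)/(-8) = -(-5075)*(-15)/8 = -5075*15/8 = -76125/8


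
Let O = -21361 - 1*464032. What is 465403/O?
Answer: -465403/485393 ≈ -0.95882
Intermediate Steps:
O = -485393 (O = -21361 - 464032 = -485393)
465403/O = 465403/(-485393) = 465403*(-1/485393) = -465403/485393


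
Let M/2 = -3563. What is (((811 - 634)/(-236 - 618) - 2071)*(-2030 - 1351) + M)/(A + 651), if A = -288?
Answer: 853466341/44286 ≈ 19272.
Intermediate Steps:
M = -7126 (M = 2*(-3563) = -7126)
(((811 - 634)/(-236 - 618) - 2071)*(-2030 - 1351) + M)/(A + 651) = (((811 - 634)/(-236 - 618) - 2071)*(-2030 - 1351) - 7126)/(-288 + 651) = ((177/(-854) - 2071)*(-3381) - 7126)/363 = ((177*(-1/854) - 2071)*(-3381) - 7126)*(1/363) = ((-177/854 - 2071)*(-3381) - 7126)*(1/363) = (-1768811/854*(-3381) - 7126)*(1/363) = (854335713/122 - 7126)*(1/363) = (853466341/122)*(1/363) = 853466341/44286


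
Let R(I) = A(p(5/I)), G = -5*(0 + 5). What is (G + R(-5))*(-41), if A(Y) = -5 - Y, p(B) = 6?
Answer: 1476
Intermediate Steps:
G = -25 (G = -5*5 = -25)
R(I) = -11 (R(I) = -5 - 1*6 = -5 - 6 = -11)
(G + R(-5))*(-41) = (-25 - 11)*(-41) = -36*(-41) = 1476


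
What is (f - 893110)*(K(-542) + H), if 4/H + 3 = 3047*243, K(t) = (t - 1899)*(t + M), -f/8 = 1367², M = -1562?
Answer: -10040753212899895172/123403 ≈ -8.1366e+13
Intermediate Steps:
f = -14949512 (f = -8*1367² = -8*1868689 = -14949512)
K(t) = (-1899 + t)*(-1562 + t) (K(t) = (t - 1899)*(t - 1562) = (-1899 + t)*(-1562 + t))
H = 2/370209 (H = 4/(-3 + 3047*243) = 4/(-3 + 740421) = 4/740418 = 4*(1/740418) = 2/370209 ≈ 5.4024e-6)
(f - 893110)*(K(-542) + H) = (-14949512 - 893110)*((2966238 + (-542)² - 3461*(-542)) + 2/370209) = -15842622*((2966238 + 293764 + 1875862) + 2/370209) = -15842622*(5135864 + 2/370209) = -15842622*1901343075578/370209 = -10040753212899895172/123403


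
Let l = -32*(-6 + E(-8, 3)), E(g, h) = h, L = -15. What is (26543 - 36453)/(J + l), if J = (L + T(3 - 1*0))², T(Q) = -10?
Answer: -9910/721 ≈ -13.745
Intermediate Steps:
J = 625 (J = (-15 - 10)² = (-25)² = 625)
l = 96 (l = -32*(-6 + 3) = -32*(-3) = 96)
(26543 - 36453)/(J + l) = (26543 - 36453)/(625 + 96) = -9910/721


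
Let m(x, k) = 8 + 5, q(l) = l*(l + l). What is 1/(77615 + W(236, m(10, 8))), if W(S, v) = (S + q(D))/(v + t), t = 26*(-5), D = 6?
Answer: 117/9080647 ≈ 1.2885e-5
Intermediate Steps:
t = -130
q(l) = 2*l**2 (q(l) = l*(2*l) = 2*l**2)
m(x, k) = 13
W(S, v) = (72 + S)/(-130 + v) (W(S, v) = (S + 2*6**2)/(v - 130) = (S + 2*36)/(-130 + v) = (S + 72)/(-130 + v) = (72 + S)/(-130 + v))
1/(77615 + W(236, m(10, 8))) = 1/(77615 + (72 + 236)/(-130 + 13)) = 1/(77615 + 308/(-117)) = 1/(77615 - 1/117*308) = 1/(77615 - 308/117) = 1/(9080647/117) = 117/9080647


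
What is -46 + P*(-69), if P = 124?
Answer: -8602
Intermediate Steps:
-46 + P*(-69) = -46 + 124*(-69) = -46 - 8556 = -8602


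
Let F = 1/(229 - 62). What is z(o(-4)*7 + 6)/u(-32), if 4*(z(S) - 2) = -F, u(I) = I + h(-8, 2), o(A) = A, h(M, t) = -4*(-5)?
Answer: -445/2672 ≈ -0.16654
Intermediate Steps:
h(M, t) = 20
F = 1/167 ≈ 0.0059880
u(I) = 20 + I (u(I) = I + 20 = 20 + I)
z(S) = 1335/668 (z(S) = 2 + (-1*1/167)/4 = 2 + (¼)*(-1/167) = 2 - 1/668 = 1335/668)
z(o(-4)*7 + 6)/u(-32) = 1335/(668*(20 - 32)) = (1335/668)/(-12) = (1335/668)*(-1/12) = -445/2672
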